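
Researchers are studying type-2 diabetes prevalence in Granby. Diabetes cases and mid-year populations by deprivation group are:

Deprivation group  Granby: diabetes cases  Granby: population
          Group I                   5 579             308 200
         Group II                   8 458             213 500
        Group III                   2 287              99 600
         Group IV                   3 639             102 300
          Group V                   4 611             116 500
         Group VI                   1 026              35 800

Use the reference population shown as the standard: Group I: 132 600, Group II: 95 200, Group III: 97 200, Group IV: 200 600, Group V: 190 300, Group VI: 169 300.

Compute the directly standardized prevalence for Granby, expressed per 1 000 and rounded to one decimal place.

Deprivation-specific rates per 1 000 for Granby: 18.102, 39.616, 22.962, 35.572, 39.579, 28.659.
Standard total = 885 200; weights = 0.1498, 0.1075, 0.1098, 0.2266, 0.2150, 0.1913.
Standardized rate: 0.1498×18.102 + 0.1075×39.616 + 0.1098×22.962 + 0.2266×35.572 + 0.2150×39.579 + 0.1913×28.659 = 31.5446 per 1 000.

31.5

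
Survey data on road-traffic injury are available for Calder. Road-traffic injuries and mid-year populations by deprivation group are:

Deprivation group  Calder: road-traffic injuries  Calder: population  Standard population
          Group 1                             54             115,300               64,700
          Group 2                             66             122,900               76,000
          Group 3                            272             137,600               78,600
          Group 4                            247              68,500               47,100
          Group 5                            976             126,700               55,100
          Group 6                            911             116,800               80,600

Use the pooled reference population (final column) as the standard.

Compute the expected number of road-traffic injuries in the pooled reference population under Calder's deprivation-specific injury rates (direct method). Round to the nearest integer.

1449

Deprivation-specific rates per 100,000 for Calder: 46.83, 53.70, 197.67, 360.58, 770.32, 779.97.
Expected road-traffic injuries = Σ (standard pop × deprivation-specific rate ÷ 100,000)
= 64,700×46.83/100,000 + 76,000×53.70/100,000 + 78,600×197.67/100,000 + 47,100×360.58/100,000 + 55,100×770.32/100,000 + 80,600×779.97/100,000
= 30.30 + 40.81 + 155.37 + 169.84 + 424.45 + 628.65 = 1449.42.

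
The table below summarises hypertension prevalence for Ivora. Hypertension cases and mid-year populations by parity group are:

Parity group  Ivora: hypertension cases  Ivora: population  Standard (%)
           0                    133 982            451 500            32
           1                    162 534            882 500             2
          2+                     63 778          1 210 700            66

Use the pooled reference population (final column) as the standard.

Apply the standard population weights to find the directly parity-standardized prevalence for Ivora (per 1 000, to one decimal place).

133.4

Parity-specific rates per 1 000 for Ivora: 296.749, 184.175, 52.679.
Standard weights: 0.32, 0.02, 0.66.
Standardized rate: 0.3200×296.749 + 0.0200×184.175 + 0.6600×52.679 = 133.4109 per 1 000.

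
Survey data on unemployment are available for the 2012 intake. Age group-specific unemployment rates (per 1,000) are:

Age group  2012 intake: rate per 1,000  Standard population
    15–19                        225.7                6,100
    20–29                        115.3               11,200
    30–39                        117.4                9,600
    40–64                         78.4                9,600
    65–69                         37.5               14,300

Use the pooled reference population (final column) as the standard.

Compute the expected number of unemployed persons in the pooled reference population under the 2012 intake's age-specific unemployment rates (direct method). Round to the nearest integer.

Expected unemployed persons = Σ (standard pop × age-specific rate ÷ 1,000)
= 6,100×225.7/1,000 + 11,200×115.3/1,000 + 9,600×117.4/1,000 + 9,600×78.4/1,000 + 14,300×37.5/1,000
= 1376.77 + 1291.36 + 1127.04 + 752.64 + 536.25 = 5084.06.

5084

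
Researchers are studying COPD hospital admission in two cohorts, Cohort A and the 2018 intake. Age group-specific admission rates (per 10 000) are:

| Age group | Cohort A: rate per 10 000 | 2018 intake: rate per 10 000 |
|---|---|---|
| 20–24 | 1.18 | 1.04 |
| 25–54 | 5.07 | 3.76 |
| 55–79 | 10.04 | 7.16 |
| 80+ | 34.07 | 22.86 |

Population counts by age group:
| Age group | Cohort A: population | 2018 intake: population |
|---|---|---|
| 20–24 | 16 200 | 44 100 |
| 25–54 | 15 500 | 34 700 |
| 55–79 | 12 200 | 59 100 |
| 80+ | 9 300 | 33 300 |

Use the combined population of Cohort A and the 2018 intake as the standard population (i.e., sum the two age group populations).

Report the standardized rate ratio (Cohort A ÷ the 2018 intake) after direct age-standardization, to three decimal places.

Combined standard total = 224 400; weights = 0.2687, 0.2237, 0.3177, 0.1898.
Cohort A: 0.2687×1.18 + 0.2237×5.07 + 0.3177×10.04 + 0.1898×34.07 = 11.1092 per 10 000.
The 2018 intake: 0.2687×1.04 + 0.2237×3.76 + 0.3177×7.16 + 0.1898×22.86 = 7.7353 per 10 000.
Ratio = 11.1092 ÷ 7.7353 = 1.43616.

1.436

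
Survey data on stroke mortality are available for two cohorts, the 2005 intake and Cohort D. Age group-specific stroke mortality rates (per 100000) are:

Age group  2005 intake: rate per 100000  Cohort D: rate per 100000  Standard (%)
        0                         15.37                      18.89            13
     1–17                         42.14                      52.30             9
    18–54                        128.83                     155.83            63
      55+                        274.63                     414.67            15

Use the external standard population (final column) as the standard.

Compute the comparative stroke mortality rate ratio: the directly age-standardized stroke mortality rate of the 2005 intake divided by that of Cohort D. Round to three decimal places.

0.765

Standard weights: 0.13, 0.09, 0.63, 0.15.
The 2005 intake: 0.1300×15.37 + 0.0900×42.14 + 0.6300×128.83 + 0.1500×274.63 = 128.1481 per 100000.
Cohort D: 0.1300×18.89 + 0.0900×52.30 + 0.6300×155.83 + 0.1500×414.67 = 167.5361 per 100000.
Ratio = 128.1481 ÷ 167.5361 = 0.76490.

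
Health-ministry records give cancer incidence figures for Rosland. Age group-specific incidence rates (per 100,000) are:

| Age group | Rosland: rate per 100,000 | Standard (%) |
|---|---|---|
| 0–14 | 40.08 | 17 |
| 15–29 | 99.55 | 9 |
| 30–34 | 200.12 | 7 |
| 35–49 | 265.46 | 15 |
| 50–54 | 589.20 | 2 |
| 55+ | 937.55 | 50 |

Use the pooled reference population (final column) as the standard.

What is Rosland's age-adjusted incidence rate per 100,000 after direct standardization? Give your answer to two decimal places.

550.16

Standard weights: 0.17, 0.09, 0.07, 0.15, 0.02, 0.50.
Standardized rate: 0.1700×40.08 + 0.0900×99.55 + 0.0700×200.12 + 0.1500×265.46 + 0.0200×589.20 + 0.5000×937.55 = 550.1595 per 100,000.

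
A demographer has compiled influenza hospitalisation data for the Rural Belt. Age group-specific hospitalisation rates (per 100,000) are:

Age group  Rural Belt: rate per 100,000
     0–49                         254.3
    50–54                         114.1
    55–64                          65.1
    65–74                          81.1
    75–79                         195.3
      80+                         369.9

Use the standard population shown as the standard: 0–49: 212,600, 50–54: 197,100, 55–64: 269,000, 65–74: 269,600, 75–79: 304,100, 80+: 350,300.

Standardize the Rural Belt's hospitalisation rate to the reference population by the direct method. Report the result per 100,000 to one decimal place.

Standard total = 1,602,700; weights = 0.1327, 0.1230, 0.1678, 0.1682, 0.1897, 0.2186.
Standardized rate: 0.1327×254.3 + 0.1230×114.1 + 0.1678×65.1 + 0.1682×81.1 + 0.1897×195.3 + 0.2186×369.9 = 190.2393 per 100,000.

190.2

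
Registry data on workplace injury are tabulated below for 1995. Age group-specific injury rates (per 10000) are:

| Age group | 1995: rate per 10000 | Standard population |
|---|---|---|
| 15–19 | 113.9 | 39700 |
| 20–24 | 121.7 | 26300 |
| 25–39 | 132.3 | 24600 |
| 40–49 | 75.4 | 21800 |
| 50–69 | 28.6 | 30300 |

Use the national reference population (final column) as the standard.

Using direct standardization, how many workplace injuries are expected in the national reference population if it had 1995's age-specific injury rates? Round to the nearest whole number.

1349

Expected workplace injuries = Σ (standard pop × age-specific rate ÷ 10000)
= 39700×113.9/10000 + 26300×121.7/10000 + 24600×132.3/10000 + 21800×75.4/10000 + 30300×28.6/10000
= 452.18 + 320.07 + 325.46 + 164.37 + 86.66 = 1348.74.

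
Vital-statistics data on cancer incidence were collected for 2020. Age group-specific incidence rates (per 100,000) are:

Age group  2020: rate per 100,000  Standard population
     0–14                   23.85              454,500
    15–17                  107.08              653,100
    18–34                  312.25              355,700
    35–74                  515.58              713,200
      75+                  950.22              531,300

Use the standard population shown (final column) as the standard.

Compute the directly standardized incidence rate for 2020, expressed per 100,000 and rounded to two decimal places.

393.09

Standard total = 2,707,800; weights = 0.1678, 0.2412, 0.1314, 0.2634, 0.1962.
Standardized rate: 0.1678×23.85 + 0.2412×107.08 + 0.1314×312.25 + 0.2634×515.58 + 0.1962×950.22 = 393.0884 per 100,000.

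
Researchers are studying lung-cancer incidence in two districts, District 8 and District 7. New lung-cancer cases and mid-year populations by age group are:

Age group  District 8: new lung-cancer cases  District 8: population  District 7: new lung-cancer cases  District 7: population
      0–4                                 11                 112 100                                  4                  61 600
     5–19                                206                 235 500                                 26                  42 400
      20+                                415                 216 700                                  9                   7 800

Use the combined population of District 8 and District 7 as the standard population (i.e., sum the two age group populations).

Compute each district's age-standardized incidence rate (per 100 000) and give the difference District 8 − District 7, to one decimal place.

Age-specific rates per 100 000 for District 8: 9.81, 87.47, 191.51.
For District 7: 6.49, 61.32, 115.38.
Combined standard total = 676 100; weights = 0.2569, 0.4110, 0.3321.
District 8: 0.2569×9.81 + 0.4110×87.47 + 0.3321×191.51 = 102.0664 per 100 000.
District 7: 0.2569×6.49 + 0.4110×61.32 + 0.3321×115.38 = 65.1868 per 100 000.
Difference = 102.0664 − 65.1868 = 36.8796.

36.9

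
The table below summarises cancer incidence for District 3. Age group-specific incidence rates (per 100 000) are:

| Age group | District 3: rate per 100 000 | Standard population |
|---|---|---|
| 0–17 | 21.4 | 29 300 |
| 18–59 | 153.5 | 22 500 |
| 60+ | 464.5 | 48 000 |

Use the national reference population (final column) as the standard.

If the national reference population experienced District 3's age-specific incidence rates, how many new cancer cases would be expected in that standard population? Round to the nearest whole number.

Expected new cancer cases = Σ (standard pop × age-specific rate ÷ 100 000)
= 29 300×21.4/100 000 + 22 500×153.5/100 000 + 48 000×464.5/100 000
= 6.27 + 34.54 + 222.96 = 263.77.

264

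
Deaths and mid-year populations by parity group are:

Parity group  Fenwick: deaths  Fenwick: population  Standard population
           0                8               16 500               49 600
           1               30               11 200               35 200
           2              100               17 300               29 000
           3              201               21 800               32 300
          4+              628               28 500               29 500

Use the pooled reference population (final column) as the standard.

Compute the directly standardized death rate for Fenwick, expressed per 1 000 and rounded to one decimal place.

Parity-specific rates per 1 000 for Fenwick: 0.485, 2.679, 5.780, 9.220, 22.035.
Standard total = 175 600; weights = 0.2825, 0.2005, 0.1651, 0.1839, 0.1680.
Standardized rate: 0.2825×0.485 + 0.2005×2.679 + 0.1651×5.780 + 0.1839×9.220 + 0.1680×22.035 = 7.0263 per 1 000.

7.0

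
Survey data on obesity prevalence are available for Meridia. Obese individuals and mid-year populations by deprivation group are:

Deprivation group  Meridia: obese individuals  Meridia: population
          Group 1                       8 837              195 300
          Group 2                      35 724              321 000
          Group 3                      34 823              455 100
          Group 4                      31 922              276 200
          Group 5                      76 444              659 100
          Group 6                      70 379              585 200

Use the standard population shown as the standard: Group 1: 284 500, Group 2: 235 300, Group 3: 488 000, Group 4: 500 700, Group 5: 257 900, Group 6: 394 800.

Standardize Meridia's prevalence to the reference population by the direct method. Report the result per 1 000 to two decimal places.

Deprivation-specific rates per 1 000 for Meridia: 45.248, 111.290, 76.517, 115.576, 115.982, 120.265.
Standard total = 2 161 200; weights = 0.1316, 0.1089, 0.2258, 0.2317, 0.1193, 0.1827.
Standardized rate: 0.1316×45.248 + 0.1089×111.290 + 0.2258×76.517 + 0.2317×115.576 + 0.1193×115.982 + 0.1827×120.265 = 97.9369 per 1 000.

97.94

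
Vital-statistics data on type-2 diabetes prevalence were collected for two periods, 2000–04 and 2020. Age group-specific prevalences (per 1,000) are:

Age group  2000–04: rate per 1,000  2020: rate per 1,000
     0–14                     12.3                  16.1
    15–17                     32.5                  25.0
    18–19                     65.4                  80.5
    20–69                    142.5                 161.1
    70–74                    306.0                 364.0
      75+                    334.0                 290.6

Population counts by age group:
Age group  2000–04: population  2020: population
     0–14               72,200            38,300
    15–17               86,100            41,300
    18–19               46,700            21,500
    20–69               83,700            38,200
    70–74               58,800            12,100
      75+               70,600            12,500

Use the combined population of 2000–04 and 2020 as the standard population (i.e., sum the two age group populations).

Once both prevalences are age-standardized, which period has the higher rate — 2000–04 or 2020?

2020

Combined standard total = 582,000; weights = 0.1899, 0.2189, 0.1172, 0.2095, 0.1218, 0.1428.
2000–04: 0.1899×12.3 + 0.2189×32.5 + 0.1172×65.4 + 0.2095×142.5 + 0.1218×306.0 + 0.1428×334.0 = 131.9269 per 1,000.
2020: 0.1899×16.1 + 0.2189×25.0 + 0.1172×80.5 + 0.2095×161.1 + 0.1218×364.0 + 0.1428×290.6 = 137.5407 per 1,000.
The crude rates (144.08 vs 107.20) would put 2000–04 higher, but that reflects its age composition; once standardized to a common age structure, 2020 has the higher underlying rate.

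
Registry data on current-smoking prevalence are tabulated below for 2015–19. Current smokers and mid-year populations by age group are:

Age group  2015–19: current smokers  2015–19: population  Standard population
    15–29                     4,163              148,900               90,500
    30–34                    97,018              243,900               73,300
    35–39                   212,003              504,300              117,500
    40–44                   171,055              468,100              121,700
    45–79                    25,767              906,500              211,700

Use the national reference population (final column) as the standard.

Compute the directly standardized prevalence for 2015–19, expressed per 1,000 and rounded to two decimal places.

Age-specific rates per 1,000 for 2015–19: 27.958, 397.778, 420.391, 365.424, 28.425.
Standard total = 614,700; weights = 0.1472, 0.1192, 0.1912, 0.1980, 0.3444.
Standardized rate: 0.1472×27.958 + 0.1192×397.778 + 0.1912×420.391 + 0.1980×365.424 + 0.3444×28.425 = 214.0440 per 1,000.

214.04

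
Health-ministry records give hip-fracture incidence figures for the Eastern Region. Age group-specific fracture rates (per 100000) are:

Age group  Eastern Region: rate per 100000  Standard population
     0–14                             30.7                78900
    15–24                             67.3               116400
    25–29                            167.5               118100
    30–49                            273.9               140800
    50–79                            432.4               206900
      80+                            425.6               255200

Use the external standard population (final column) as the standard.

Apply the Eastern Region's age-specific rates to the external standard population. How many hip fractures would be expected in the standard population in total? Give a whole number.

Expected hip fractures = Σ (standard pop × age-specific rate ÷ 100000)
= 78900×30.7/100000 + 116400×67.3/100000 + 118100×167.5/100000 + 140800×273.9/100000 + 206900×432.4/100000 + 255200×425.6/100000
= 24.22 + 78.34 + 197.82 + 385.65 + 894.64 + 1086.13 = 2666.80.

2667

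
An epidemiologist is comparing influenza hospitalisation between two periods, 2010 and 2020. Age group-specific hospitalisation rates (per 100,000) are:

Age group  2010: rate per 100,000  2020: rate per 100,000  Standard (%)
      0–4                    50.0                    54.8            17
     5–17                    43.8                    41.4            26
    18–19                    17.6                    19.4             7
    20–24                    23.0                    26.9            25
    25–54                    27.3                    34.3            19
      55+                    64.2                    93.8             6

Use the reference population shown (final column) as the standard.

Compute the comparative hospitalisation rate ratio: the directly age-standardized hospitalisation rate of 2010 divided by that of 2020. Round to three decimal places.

Standard weights: 0.17, 0.26, 0.07, 0.25, 0.19, 0.06.
2010: 0.1700×50.0 + 0.2600×43.8 + 0.0700×17.6 + 0.2500×23.0 + 0.1900×27.3 + 0.0600×64.2 = 35.9090 per 100,000.
2020: 0.1700×54.8 + 0.2600×41.4 + 0.0700×19.4 + 0.2500×26.9 + 0.1900×34.3 + 0.0600×93.8 = 40.3080 per 100,000.
Ratio = 35.9090 ÷ 40.3080 = 0.89087.

0.891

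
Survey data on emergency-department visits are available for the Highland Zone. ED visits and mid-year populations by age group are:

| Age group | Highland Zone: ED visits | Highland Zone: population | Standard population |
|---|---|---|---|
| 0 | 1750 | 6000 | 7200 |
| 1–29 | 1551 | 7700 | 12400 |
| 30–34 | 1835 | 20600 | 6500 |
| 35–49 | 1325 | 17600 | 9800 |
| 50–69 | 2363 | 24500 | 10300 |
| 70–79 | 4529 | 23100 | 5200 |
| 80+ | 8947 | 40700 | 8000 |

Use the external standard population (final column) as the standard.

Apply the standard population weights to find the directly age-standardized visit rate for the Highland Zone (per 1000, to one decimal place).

Age-specific rates per 1000 for the Highland Zone: 291.667, 201.429, 89.078, 75.284, 96.449, 196.061, 219.828.
Standard total = 59400; weights = 0.1212, 0.2088, 0.1094, 0.1650, 0.1734, 0.0875, 0.1347.
Standardized rate: 0.1212×291.667 + 0.2088×201.429 + 0.1094×89.078 + 0.1650×75.284 + 0.1734×96.449 + 0.0875×196.061 + 0.1347×219.828 = 163.0651 per 1000.

163.1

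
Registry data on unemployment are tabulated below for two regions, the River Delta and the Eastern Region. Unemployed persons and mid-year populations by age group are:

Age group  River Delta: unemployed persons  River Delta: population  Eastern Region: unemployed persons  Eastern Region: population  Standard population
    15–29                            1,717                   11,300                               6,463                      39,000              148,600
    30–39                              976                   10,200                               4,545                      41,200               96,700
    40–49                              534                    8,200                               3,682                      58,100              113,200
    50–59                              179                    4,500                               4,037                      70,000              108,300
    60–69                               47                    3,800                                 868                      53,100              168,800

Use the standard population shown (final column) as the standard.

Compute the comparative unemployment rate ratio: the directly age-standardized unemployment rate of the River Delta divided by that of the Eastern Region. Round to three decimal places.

0.886

Age-specific rates per 1,000 for the River Delta: 151.947, 95.686, 65.122, 39.778, 12.368.
For the Eastern Region: 165.718, 110.316, 63.373, 57.671, 16.347.
Standard total = 635,600; weights = 0.2338, 0.1521, 0.1781, 0.1704, 0.2656.
The River Delta: 0.2338×151.947 + 0.1521×95.686 + 0.1781×65.122 + 0.1704×39.778 + 0.2656×12.368 = 71.7428 per 1,000.
The Eastern Region: 0.2338×165.718 + 0.1521×110.316 + 0.1781×63.373 + 0.1704×57.671 + 0.2656×16.347 = 80.9820 per 1,000.
Ratio = 71.7428 ÷ 80.9820 = 0.88591.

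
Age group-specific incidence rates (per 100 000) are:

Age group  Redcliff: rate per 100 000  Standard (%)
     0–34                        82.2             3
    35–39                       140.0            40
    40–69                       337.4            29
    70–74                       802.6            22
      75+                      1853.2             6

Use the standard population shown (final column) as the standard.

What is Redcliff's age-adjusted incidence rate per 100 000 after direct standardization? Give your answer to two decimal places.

Standard weights: 0.03, 0.40, 0.29, 0.22, 0.06.
Standardized rate: 0.0300×82.2 + 0.4000×140.0 + 0.2900×337.4 + 0.2200×802.6 + 0.0600×1853.2 = 444.0760 per 100 000.

444.08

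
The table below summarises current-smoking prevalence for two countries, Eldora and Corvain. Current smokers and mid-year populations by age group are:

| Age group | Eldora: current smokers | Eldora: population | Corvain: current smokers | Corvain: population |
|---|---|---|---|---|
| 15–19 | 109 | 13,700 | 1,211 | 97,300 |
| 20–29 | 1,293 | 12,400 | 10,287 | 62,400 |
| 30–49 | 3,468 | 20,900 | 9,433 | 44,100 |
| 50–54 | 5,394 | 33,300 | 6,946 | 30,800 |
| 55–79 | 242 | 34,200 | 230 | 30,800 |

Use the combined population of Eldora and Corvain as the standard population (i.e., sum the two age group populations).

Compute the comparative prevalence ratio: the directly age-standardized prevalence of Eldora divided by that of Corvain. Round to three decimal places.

0.712

Age-specific rates per 1,000 for Eldora: 7.956, 104.274, 165.933, 161.982, 7.076.
For Corvain: 12.446, 164.856, 213.900, 225.519, 7.468.
Combined standard total = 379,900; weights = 0.2922, 0.1969, 0.1711, 0.1687, 0.1711.
Eldora: 0.2922×7.956 + 0.1969×104.274 + 0.1711×165.933 + 0.1687×161.982 + 0.1711×7.076 = 79.7881 per 1,000.
Corvain: 0.2922×12.446 + 0.1969×164.856 + 0.1711×213.900 + 0.1687×225.519 + 0.1711×7.468 = 112.0227 per 1,000.
Ratio = 79.7881 ÷ 112.0227 = 0.71225.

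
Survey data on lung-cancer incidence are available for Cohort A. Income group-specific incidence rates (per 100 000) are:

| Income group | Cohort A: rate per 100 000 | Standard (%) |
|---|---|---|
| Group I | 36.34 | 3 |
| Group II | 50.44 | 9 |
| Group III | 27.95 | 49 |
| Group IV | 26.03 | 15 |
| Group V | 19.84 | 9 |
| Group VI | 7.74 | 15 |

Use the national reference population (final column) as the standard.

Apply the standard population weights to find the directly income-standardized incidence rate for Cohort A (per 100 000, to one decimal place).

26.2

Standard weights: 0.03, 0.09, 0.49, 0.15, 0.09, 0.15.
Standardized rate: 0.0300×36.34 + 0.0900×50.44 + 0.4900×27.95 + 0.1500×26.03 + 0.0900×19.84 + 0.1500×7.74 = 26.1764 per 100 000.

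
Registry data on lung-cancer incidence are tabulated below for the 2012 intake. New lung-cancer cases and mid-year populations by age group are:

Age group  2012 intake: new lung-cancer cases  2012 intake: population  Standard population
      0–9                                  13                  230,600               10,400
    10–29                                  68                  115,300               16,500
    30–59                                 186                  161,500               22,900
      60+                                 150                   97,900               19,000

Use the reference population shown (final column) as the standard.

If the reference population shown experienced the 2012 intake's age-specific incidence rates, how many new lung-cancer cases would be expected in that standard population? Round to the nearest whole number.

66

Age-specific rates per 100,000 for the 2012 intake: 5.64, 58.98, 115.17, 153.22.
Expected new lung-cancer cases = Σ (standard pop × age-specific rate ÷ 100,000)
= 10,400×5.64/100,000 + 16,500×58.98/100,000 + 22,900×115.17/100,000 + 19,000×153.22/100,000
= 0.59 + 9.73 + 26.37 + 29.11 = 65.80.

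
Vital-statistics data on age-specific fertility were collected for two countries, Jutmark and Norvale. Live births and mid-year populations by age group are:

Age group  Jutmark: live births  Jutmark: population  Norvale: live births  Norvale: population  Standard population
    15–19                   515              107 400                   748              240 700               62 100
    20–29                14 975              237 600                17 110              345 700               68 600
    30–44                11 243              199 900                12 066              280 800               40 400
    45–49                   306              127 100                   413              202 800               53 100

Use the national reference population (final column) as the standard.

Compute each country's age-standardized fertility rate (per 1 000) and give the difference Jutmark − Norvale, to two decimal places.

7.09

Age-specific rates per 1 000 for Jutmark: 4.795, 63.026, 56.243, 2.408.
For Norvale: 3.108, 49.494, 42.970, 2.036.
Standard total = 224 200; weights = 0.2770, 0.3060, 0.1802, 0.2368.
Jutmark: 0.2770×4.795 + 0.3060×63.026 + 0.1802×56.243 + 0.2368×2.408 = 31.3177 per 1 000.
Norvale: 0.2770×3.108 + 0.3060×49.494 + 0.1802×42.970 + 0.2368×2.036 = 24.2301 per 1 000.
Difference = 31.3177 − 24.2301 = 7.0876.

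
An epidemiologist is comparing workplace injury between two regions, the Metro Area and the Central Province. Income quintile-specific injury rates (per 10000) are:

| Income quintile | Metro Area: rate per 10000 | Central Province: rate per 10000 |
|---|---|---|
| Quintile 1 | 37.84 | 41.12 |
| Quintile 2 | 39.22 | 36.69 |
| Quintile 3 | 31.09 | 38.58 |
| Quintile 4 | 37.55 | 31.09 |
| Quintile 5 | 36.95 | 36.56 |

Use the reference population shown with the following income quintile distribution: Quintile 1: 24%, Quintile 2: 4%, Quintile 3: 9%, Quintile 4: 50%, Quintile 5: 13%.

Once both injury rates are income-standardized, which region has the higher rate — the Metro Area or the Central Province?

Metro Area

Standard weights: 0.24, 0.04, 0.09, 0.50, 0.13.
The Metro Area: 0.2400×37.84 + 0.0400×39.22 + 0.0900×31.09 + 0.5000×37.55 + 0.1300×36.95 = 37.0270 per 10000.
The Central Province: 0.2400×41.12 + 0.0400×36.69 + 0.0900×38.58 + 0.5000×31.09 + 0.1300×36.56 = 35.1064 per 10000.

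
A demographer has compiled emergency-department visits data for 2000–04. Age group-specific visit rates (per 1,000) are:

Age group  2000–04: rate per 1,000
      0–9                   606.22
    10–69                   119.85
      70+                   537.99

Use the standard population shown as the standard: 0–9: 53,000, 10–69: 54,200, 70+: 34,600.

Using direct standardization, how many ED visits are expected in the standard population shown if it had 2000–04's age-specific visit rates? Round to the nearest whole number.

57240

Expected ED visits = Σ (standard pop × age-specific rate ÷ 1,000)
= 53,000×606.22/1,000 + 54,200×119.85/1,000 + 34,600×537.99/1,000
= 32129.66 + 6495.87 + 18614.45 = 57239.98.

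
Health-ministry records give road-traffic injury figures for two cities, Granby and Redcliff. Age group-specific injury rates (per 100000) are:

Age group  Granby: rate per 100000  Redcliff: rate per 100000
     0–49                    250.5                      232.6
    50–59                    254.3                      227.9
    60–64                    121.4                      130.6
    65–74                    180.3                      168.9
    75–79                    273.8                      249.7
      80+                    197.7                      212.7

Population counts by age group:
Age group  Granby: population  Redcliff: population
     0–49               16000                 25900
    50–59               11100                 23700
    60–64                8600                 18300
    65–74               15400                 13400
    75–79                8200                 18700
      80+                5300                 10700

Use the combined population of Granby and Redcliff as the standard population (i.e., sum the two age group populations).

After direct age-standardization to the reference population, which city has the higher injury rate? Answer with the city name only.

Granby

Combined standard total = 175300; weights = 0.2390, 0.1985, 0.1535, 0.1643, 0.1535, 0.0913.
Granby: 0.2390×250.5 + 0.1985×254.3 + 0.1535×121.4 + 0.1643×180.3 + 0.1535×273.8 + 0.0913×197.7 = 218.6669 per 100000.
Redcliff: 0.2390×232.6 + 0.1985×227.9 + 0.1535×130.6 + 0.1643×168.9 + 0.1535×249.7 + 0.0913×212.7 = 206.3574 per 100000.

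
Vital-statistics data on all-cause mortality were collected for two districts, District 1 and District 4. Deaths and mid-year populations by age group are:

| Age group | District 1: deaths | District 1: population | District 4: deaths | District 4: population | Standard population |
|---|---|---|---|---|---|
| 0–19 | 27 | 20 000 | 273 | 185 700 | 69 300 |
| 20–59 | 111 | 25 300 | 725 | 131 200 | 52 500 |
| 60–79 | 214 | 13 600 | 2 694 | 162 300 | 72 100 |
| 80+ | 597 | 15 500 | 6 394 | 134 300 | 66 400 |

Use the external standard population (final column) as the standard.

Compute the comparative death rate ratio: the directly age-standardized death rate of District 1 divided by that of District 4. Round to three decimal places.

Age-specific rates per 1 000 for District 1: 1.350, 4.387, 15.735, 38.516.
For District 4: 1.470, 5.526, 16.599, 47.610.
Standard total = 260 300; weights = 0.2662, 0.2017, 0.2770, 0.2551.
District 1: 0.2662×1.350 + 0.2017×4.387 + 0.2770×15.735 + 0.2551×38.516 = 15.4279 per 1 000.
District 4: 0.2662×1.470 + 0.2017×5.526 + 0.2770×16.599 + 0.2551×47.610 = 18.2484 per 1 000.
Ratio = 15.4279 ÷ 18.2484 = 0.84544.

0.845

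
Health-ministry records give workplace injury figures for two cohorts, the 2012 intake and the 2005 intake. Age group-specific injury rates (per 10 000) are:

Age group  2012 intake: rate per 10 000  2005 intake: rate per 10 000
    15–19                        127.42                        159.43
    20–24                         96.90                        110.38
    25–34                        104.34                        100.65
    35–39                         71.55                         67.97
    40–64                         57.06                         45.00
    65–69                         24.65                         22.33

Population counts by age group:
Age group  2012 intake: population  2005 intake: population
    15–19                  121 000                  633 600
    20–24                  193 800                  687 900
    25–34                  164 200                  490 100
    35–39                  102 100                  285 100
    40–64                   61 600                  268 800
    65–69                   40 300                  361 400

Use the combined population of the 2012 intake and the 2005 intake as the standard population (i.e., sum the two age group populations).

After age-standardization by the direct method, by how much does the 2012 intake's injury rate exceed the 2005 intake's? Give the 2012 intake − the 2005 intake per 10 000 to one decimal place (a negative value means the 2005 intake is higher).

-8.0

Combined standard total = 3 409 900; weights = 0.2213, 0.2586, 0.1919, 0.1136, 0.0969, 0.1178.
The 2012 intake: 0.2213×127.42 + 0.2586×96.90 + 0.1919×104.34 + 0.1136×71.55 + 0.0969×57.06 + 0.1178×24.65 = 89.8314 per 10 000.
The 2005 intake: 0.2213×159.43 + 0.2586×110.38 + 0.1919×100.65 + 0.1136×67.97 + 0.0969×45.00 + 0.1178×22.33 = 97.8443 per 10 000.
Difference = 89.8314 − 97.8443 = -8.0128.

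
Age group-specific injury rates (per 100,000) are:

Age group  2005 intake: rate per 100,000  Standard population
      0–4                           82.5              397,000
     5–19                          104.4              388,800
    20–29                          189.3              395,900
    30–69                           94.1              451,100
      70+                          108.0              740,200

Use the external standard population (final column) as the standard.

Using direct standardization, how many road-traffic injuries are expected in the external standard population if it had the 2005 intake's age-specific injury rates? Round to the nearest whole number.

Expected road-traffic injuries = Σ (standard pop × age-specific rate ÷ 100,000)
= 397,000×82.5/100,000 + 388,800×104.4/100,000 + 395,900×189.3/100,000 + 451,100×94.1/100,000 + 740,200×108.0/100,000
= 327.52 + 405.91 + 749.44 + 424.49 + 799.42 = 2706.77.

2707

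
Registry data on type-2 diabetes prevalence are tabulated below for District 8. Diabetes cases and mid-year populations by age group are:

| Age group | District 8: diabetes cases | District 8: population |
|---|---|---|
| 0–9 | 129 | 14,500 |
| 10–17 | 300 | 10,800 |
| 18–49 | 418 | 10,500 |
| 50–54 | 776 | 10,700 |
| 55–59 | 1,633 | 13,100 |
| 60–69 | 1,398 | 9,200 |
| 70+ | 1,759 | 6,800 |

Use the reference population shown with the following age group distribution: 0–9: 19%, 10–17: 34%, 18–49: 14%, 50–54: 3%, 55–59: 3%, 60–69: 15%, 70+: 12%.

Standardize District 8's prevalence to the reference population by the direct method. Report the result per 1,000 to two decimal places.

76.46

Age-specific rates per 1,000 for District 8: 8.897, 27.778, 39.810, 72.523, 124.656, 151.957, 258.676.
Standard weights: 0.19, 0.34, 0.14, 0.03, 0.03, 0.15, 0.12.
Standardized rate: 0.1900×8.897 + 0.3400×27.778 + 0.1400×39.810 + 0.0300×72.523 + 0.0300×124.656 + 0.1500×151.957 + 0.1200×258.676 = 76.4582 per 1,000.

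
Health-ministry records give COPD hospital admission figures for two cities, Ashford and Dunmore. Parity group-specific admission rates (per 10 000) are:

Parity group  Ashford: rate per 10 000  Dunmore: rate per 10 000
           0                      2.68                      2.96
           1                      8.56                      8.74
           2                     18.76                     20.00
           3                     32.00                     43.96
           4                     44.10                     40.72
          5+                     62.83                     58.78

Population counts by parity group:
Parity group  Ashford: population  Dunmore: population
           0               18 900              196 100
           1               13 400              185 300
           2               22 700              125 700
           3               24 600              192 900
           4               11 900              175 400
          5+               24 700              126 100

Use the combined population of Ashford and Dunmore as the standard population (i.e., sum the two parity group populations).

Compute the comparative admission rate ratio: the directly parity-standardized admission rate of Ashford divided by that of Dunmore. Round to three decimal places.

0.948

Combined standard total = 1 117 700; weights = 0.1924, 0.1778, 0.1328, 0.1946, 0.1676, 0.1349.
Ashford: 0.1924×2.68 + 0.1778×8.56 + 0.1328×18.76 + 0.1946×32.00 + 0.1676×44.10 + 0.1349×62.83 = 26.6223 per 10 000.
Dunmore: 0.1924×2.96 + 0.1778×8.74 + 0.1328×20.00 + 0.1946×43.96 + 0.1676×40.72 + 0.1349×58.78 = 28.0873 per 10 000.
Ratio = 26.6223 ÷ 28.0873 = 0.94784.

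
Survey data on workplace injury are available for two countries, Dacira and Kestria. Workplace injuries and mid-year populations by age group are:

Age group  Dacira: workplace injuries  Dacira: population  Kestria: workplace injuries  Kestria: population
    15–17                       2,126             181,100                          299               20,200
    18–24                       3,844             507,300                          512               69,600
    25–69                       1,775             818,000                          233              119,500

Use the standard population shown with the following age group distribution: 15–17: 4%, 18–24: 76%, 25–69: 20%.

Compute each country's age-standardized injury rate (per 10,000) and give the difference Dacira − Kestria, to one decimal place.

Age-specific rates per 10,000 for Dacira: 117.39, 75.77, 21.70.
For Kestria: 148.02, 73.56, 19.50.
Standard weights: 0.04, 0.76, 0.20.
Dacira: 0.0400×117.39 + 0.7600×75.77 + 0.2000×21.70 = 66.6236 per 10,000.
Kestria: 0.0400×148.02 + 0.7600×73.56 + 0.2000×19.50 = 65.7284 per 10,000.
Difference = 66.6236 − 65.7284 = 0.8952.

0.9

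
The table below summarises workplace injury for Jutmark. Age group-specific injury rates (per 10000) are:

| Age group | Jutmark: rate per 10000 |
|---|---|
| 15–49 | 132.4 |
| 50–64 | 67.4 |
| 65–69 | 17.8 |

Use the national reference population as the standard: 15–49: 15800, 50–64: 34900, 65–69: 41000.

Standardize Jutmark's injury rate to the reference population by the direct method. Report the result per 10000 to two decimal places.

56.42

Standard total = 91700; weights = 0.1723, 0.3806, 0.4471.
Standardized rate: 0.1723×132.4 + 0.3806×67.4 + 0.4471×17.8 = 56.4229 per 10000.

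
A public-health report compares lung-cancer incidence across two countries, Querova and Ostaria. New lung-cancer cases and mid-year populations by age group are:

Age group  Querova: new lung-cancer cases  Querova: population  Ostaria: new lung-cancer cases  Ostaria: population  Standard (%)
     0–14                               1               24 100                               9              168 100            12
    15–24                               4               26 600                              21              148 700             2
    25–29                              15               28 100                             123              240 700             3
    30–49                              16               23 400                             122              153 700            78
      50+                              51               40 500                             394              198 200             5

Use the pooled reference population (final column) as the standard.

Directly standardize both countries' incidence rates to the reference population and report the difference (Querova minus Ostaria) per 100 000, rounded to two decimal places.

-12.28

Age-specific rates per 100 000 for Querova: 4.15, 15.04, 53.38, 68.38, 125.93.
For Ostaria: 5.35, 14.12, 51.10, 79.38, 198.79.
Standard weights: 0.12, 0.02, 0.03, 0.78, 0.05.
Querova: 0.1200×4.15 + 0.0200×15.04 + 0.0300×53.38 + 0.7800×68.38 + 0.0500×125.93 = 62.0297 per 100 000.
Ostaria: 0.1200×5.35 + 0.0200×14.12 + 0.0300×51.10 + 0.7800×79.38 + 0.0500×198.79 = 74.3102 per 100 000.
Difference = 62.0297 − 74.3102 = -12.2805.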